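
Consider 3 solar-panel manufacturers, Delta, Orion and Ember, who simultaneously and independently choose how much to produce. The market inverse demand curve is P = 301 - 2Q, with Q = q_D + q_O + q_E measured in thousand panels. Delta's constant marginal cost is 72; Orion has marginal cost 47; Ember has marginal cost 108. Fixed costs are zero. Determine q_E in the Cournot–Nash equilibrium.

12

Delta's profit: π_D = (301 - 2Q)q_D - (72q_D). Setting ∂π_D/∂q_D = 0: 229 - 4q_D - 2(q_O + q_E) = 0.
Orion's profit: π_O = (301 - 2Q)q_O - (47q_O). Setting ∂π_O/∂q_O = 0: 254 - 4q_O - 2(q_D + q_E) = 0.
Ember's profit: π_E = (301 - 2Q)q_E - (108q_E). Setting ∂π_E/∂q_E = 0: 193 - 4q_E - 2(q_D + q_O) = 0.
Adding the 3 first-order conditions: 676 − 8Q = 0, so Q = 169/2.
Back-substituting: q_D = (229 − 169)/2 = 30, q_O = (254 − 169)/2 = 85/2, q_E = (193 − 169)/2 = 12.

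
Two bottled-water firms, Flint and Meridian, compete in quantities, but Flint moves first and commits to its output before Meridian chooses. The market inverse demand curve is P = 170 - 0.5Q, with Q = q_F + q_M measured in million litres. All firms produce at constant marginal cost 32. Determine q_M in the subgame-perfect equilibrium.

69

Solve by backward induction. Given q_F, the follower Meridian maximises π_M = (170 - (1/2)q_F - (1/2)q_M)q_M - 32q_M.
Setting the follower's marginal profit to zero, 138 - (1/2)q_F - q_M = 0, i.e. q_M = (138 - (1/2)q_F).
Flint substitutes q_M(q_F) into its own profit: π_F = q_F(170 - (1/2)q_F - (138 - (1/2)q_F)/2) - 32q_F = (101 - (1/4)q_F)q_F - 32q_F.
Maximising: ∂π_F/∂q_F = 69 - (1/2)q_F = 0, giving q_F = 138.
Then q_M = (138 - (1/2)·138) = 69.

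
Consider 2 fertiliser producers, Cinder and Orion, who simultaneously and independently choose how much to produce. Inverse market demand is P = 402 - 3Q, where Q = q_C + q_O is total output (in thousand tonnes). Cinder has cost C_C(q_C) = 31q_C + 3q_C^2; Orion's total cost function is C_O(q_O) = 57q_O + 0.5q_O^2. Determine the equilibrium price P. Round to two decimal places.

218.44

Cinder's profit: π_C = (402 - 3Q)q_C - (31q_C + 3q_C²). Setting ∂π_C/∂q_C = 0: 371 - 12q_C - 3(q_O) = 0.
Orion's profit: π_O = (402 - 3Q)q_O - (57q_O + (1/2)q_O²). Setting ∂π_O/∂q_O = 0: 345 - 7q_O - 3(q_C) = 0.
Best responses: q_C = (371 - 3q_O)/12, q_O = (345 - 3q_C)/7.
Substituting one into the other gives q_C = 1562/75 and q_O = 1009/25.
Total output Q = 61.1867, so price P = 402 - 3·61.1867 = 218.4400.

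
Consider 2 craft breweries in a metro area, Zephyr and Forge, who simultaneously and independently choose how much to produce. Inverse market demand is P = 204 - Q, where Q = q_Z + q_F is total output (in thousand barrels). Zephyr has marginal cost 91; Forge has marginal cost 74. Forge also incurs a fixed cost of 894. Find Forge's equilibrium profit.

Zephyr's profit: π_Z = (204 - Q)q_Z - (91q_Z). Setting ∂π_Z/∂q_Z = 0: 113 - 2q_Z - (q_F) = 0.
Forge's profit: π_F = (204 - Q)q_F - (74q_F). Setting ∂π_F/∂q_F = 0: 130 - 2q_F - (q_Z) = 0.
So q_Z = (113 - q_F)/2 and q_F = (130 - q_Z)/2.
Substituting one into the other gives q_Z = 32 and q_F = 49.
Price P = 204 - 81 = 123.
Forge's profit: (123 - 74)·49 - 894 = 1507.

1507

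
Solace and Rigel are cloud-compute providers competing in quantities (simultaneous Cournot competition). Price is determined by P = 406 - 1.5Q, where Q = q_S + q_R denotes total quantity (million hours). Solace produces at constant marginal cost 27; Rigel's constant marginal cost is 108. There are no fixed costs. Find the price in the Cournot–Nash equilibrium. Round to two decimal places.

Solace's profit: π_S = (406 - 1.5Q)q_S - (27q_S). Setting ∂π_S/∂q_S = 0: 379 - 3q_S - (3/2)(q_R) = 0.
Rigel's first-order condition: 298 - 3q_R - (3/2)(q_S) = 0.
So q_S = (379 - (3/2)q_R)/3 and q_R = (298 - (3/2)q_S)/3.
Solving the pair: q_S = 920/9, q_R = 434/9.
Total output Q = 1354/9, so price P = 406 - (3/2)·(1354/9) = 541/3.

180.33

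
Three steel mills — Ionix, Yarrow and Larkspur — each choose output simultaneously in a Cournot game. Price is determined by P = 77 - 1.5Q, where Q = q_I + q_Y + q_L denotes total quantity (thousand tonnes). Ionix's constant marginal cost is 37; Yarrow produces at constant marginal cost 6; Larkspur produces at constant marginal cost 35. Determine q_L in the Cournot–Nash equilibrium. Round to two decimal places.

2.50

Ionix's profit: π_I = (77 - 1.5Q)q_I - (37q_I). Setting ∂π_I/∂q_I = 0: 40 - 3q_I - (3/2)(q_Y + q_L) = 0.
Yarrow's first-order condition: 71 - 3q_Y - (3/2)(q_I + q_L) = 0.
Larkspur's profit: π_L = (77 - 1.5Q)q_L - (35q_L). Setting ∂π_L/∂q_L = 0: 42 - 3q_L - (3/2)(q_I + q_Y) = 0.
Summing all 3 equations gives 153 − 6Q = 0, hence Q = 51/2.
Back-substituting: q_I = (40 − 153/4)/(3/2) = 7/6, q_Y = (71 − 153/4)/(3/2) = 131/6, q_L = (42 − 153/4)/(3/2) = 5/2.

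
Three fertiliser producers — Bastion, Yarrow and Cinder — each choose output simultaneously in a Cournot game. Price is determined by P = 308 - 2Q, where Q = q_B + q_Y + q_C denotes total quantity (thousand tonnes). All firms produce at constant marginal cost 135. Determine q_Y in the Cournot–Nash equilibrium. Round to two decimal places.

A representative firm's profit is π_i = q_i(308 - 2Q) - 135q_i.
First-order condition (treating rivals' output as given): 173 - 4q_i - 2·Σ_{j≠i} q_j = 0.
With identical firms every q_j equals q_i, so Σ_{j≠i} q_j = 2q_i and 173 = 8q_i, giving q_i = 173/8.

21.63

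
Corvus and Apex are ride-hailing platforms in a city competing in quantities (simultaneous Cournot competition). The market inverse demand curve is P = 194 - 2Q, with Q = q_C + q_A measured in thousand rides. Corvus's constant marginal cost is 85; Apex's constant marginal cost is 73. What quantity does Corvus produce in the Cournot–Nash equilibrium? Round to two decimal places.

Corvus's profit: π_C = (194 - 2Q)q_C - (85q_C). Setting ∂π_C/∂q_C = 0: 109 - 4q_C - 2(q_A) = 0.
Apex's profit: π_A = (194 - 2Q)q_A - (73q_A). Setting ∂π_A/∂q_A = 0: 121 - 4q_A - 2(q_C) = 0.
Rearranging gives the reaction functions q_C = (109 - 2q_A)/4 and q_A = (121 - 2q_C)/4.
Substituting one into the other gives q_C = 97/6 and q_A = 133/6.

16.17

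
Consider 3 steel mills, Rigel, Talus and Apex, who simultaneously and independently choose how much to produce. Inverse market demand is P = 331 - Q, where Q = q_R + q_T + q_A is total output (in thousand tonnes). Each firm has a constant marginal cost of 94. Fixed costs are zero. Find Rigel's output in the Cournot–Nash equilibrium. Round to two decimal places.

59.25

A representative firm's profit is π_i = q_i(331 - Q) - 94q_i.
First-order condition (treating rivals' output as given): 237 - 2q_i - Σ_{j≠i} q_j = 0.
By symmetry each firm produces the same amount; substituting Σ_{j≠i} q_j = 2q_i yields q_i = 237/4.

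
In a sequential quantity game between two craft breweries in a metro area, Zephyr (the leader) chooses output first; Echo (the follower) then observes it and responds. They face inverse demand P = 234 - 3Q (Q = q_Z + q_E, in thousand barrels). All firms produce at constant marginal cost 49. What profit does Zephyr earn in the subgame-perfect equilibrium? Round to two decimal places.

1426.04

Solve by backward induction. Given q_Z, the follower Echo maximises π_E = (234 - 3q_Z - 3q_E)q_E - 49q_E.
∂π_E/∂q_E = 185 - 3q_Z - 6q_E = 0 gives the reaction function q_E = (185 - 3q_Z)/6.
The leader anticipates this reaction. Substituting into P = 234 - 3Q gives P = 283/2 - (3/2)q_Z, so π_Z = (283/2 - (3/2)q_Z)q_Z - 49q_Z.
Leader FOC: 185/2 - 3q_Z = 0, so q_Z = 185/6.
Then q_E = (185 - 3·(185/6))/6 = 185/12.
Price P = 234 - 3·(185/4) = 381/4.
Zephyr's profit: (381/4 - 49)·(185/6) = 1426.0417.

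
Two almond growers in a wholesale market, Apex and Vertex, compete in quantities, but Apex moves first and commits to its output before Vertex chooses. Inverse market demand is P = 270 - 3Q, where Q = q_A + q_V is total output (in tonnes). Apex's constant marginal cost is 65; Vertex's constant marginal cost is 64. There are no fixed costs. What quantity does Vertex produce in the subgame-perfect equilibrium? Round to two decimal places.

Solve by backward induction. Given q_A, the follower Vertex maximises π_V = (270 - 3q_A - 3q_V)q_V - 64q_V.
∂π_V/∂q_V = 206 - 3q_A - 6q_V = 0 gives the reaction function q_V = (206 - 3q_A)/6.
Apex substitutes q_V(q_A) into its own profit: π_A = q_A(270 - 3q_A - (206 - 3q_A)/2) - 65q_A = (167 - (3/2)q_A)q_A - 65q_A.
Leader FOC: 102 - 3q_A = 0, so q_A = 34.
Then q_V = (206 - 3·34)/6 = 52/3.

17.33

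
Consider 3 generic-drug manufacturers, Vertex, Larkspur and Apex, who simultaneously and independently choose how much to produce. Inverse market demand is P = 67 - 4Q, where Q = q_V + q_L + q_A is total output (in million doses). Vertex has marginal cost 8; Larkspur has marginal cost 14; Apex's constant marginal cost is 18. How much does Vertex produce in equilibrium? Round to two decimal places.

4.69

Vertex's profit: π_V = (67 - 4Q)q_V - (8q_V). Setting ∂π_V/∂q_V = 0: 59 - 8q_V - 4(q_L + q_A) = 0.
Larkspur's first-order condition: 53 - 8q_L - 4(q_V + q_A) = 0.
Apex's first-order condition: 49 - 8q_A - 4(q_V + q_L) = 0.
Summing all 3 equations gives 161 − 16Q = 0, hence Q = 161/16.
Back-substituting: q_V = (59 − 161/4)/4 = 75/16, q_L = (53 − 161/4)/4 = 51/16, q_A = (49 − 161/4)/4 = 35/16.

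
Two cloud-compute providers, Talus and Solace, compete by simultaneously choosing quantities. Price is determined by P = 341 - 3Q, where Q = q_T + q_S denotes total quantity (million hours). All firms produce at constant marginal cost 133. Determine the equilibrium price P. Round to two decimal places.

202.33

A representative firm's profit is π_i = q_i(341 - 3Q) - 133q_i.
Setting ∂π_i/∂q_i = 0 with rivals' quantities fixed: 208 - 6q_i - 3q_j = 0.
With identical firms every q_j equals q_i, so q_j = q_i and 208 = 9q_i, giving q_i = 208/9.
Total output Q = 416/9, so price P = 341 - 3·(416/9) = 607/3.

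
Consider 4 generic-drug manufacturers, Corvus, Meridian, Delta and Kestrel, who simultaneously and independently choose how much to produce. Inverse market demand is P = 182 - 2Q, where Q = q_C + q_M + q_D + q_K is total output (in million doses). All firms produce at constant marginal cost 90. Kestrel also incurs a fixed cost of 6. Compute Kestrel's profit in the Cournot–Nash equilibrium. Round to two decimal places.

A representative firm's profit is π_i = q_i(182 - 2Q) - 90q_i.
First-order condition (treating rivals' output as given): 92 - 4q_i - 2·Σ_{j≠i} q_j = 0.
By symmetry each firm produces the same amount; substituting Σ_{j≠i} q_j = 3q_i yields q_i = 92/10 = 46/5.
Price P = 182 - 2·(184/5) = 542/5.
Kestrel's profit: (542/5 - 90)·(46/5) - 6 = 163.2800.

163.28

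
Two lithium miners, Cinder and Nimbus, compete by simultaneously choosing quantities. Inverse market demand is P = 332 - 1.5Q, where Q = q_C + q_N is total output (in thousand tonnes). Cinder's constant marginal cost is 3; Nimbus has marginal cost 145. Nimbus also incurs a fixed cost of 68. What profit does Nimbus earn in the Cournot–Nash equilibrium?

82

Cinder's profit: π_C = (332 - 1.5Q)q_C - (3q_C). Setting ∂π_C/∂q_C = 0: 329 - 3q_C - (3/2)(q_N) = 0.
Nimbus's profit: π_N = (332 - 1.5Q)q_N - (145q_N). Setting ∂π_N/∂q_N = 0: 187 - 3q_N - (3/2)(q_C) = 0.
So q_C = (329 - (3/2)q_N)/3 and q_N = (187 - (3/2)q_C)/3.
Substituting one into the other gives q_C = 314/3 and q_N = 10.
Price P = 332 - (3/2)·(344/3) = 160.
Nimbus's profit: (160 - 145)·10 - 68 = 82.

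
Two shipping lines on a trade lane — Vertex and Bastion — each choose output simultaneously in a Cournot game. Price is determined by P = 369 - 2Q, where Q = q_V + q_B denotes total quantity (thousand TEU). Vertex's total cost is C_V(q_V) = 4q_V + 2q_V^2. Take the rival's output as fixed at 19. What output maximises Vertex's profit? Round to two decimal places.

40.88

With the rival's output fixed at 19, Vertex's profit is π_V = (369 - 2·19 - 2q_V)q_V - (4q_V + 2q_V²) = (331 - 2q_V)q_V - (4q_V + 2q_V²).
∂π_V/∂q_V = 327 - 8q_V = 0, so q_V = 327/8.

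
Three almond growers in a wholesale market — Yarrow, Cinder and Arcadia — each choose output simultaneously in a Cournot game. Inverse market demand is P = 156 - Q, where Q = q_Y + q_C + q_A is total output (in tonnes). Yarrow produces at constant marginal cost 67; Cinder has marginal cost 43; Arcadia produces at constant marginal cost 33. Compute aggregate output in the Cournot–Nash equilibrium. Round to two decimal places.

81.25

Yarrow's profit: π_Y = (156 - Q)q_Y - (67q_Y). Setting ∂π_Y/∂q_Y = 0: 89 - 2q_Y - (q_C + q_A) = 0.
Cinder's first-order condition: 113 - 2q_C - (q_Y + q_A) = 0.
Arcadia's first-order condition: 123 - 2q_A - (q_Y + q_C) = 0.
Adding the 3 first-order conditions: 325 − 4Q = 0, so Q = 325/4.
Back-substituting: q_Y = (89 − 325/4) = 31/4, q_C = (113 − 325/4) = 127/4, q_A = (123 − 325/4) = 167/4.
Total output Q = 31/4 + 127/4 + 167/4 = 325/4.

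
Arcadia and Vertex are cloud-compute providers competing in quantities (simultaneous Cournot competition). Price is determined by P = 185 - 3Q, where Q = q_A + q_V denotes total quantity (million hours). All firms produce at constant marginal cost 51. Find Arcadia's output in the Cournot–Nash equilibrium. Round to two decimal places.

14.89

Each firm earns π_i = (185 - 3Q)q_i - 51q_i.
Setting ∂π_i/∂q_i = 0 with rivals' quantities fixed: 134 - 6q_i - 3q_j = 0.
With identical firms every q_j equals q_i, so q_j = q_i and 134 = 9q_i, giving q_i = 134/9.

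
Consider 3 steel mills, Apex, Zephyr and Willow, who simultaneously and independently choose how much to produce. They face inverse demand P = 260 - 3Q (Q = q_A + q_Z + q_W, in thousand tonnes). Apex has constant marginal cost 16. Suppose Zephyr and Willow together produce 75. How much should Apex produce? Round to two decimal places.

3.17

With rivals' combined output fixed at 75, Apex's profit is π_A = (260 - 3·75 - 3q_A)q_A - (16q_A) = (35 - 3q_A)q_A - (16q_A).
∂π_A/∂q_A = 19 - 6q_A = 0, so q_A = 19/6.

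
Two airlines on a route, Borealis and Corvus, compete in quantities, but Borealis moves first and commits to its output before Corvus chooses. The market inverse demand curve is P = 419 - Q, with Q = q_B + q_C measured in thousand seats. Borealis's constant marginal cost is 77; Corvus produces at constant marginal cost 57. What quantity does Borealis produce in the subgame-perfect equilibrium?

Solve by backward induction. Given q_B, the follower Corvus maximises π_C = (419 - q_B - q_C)q_C - 57q_C.
∂π_C/∂q_C = 362 - q_B - 2q_C = 0 gives the reaction function q_C = (362 - q_B)/2.
Borealis substitutes q_C(q_B) into its own profit: π_B = q_B(419 - q_B - (362 - q_B)/2) - 77q_B = (238 - (1/2)q_B)q_B - 77q_B.
Leader FOC: 161 - q_B = 0, so q_B = 161.
Then q_C = (362 - 161)/2 = 201/2.

161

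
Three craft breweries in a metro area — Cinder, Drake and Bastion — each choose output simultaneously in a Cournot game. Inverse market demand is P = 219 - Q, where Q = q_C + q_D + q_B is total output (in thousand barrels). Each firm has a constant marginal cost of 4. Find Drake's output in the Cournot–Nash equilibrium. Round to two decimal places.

A representative firm's profit is π_i = q_i(219 - Q) - 4q_i.
Setting ∂π_i/∂q_i = 0 with rivals' quantities fixed: 215 - 2q_i - Σ_{j≠i} q_j = 0.
With identical firms every q_j equals q_i, so Σ_{j≠i} q_j = 2q_i and 215 = 4q_i, giving q_i = 215/4.

53.75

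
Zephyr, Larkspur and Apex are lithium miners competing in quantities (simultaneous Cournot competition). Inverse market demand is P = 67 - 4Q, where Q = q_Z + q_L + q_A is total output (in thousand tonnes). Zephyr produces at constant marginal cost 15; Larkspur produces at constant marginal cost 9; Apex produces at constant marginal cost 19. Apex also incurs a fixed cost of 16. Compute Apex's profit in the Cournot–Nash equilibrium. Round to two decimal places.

Zephyr's profit: π_Z = (67 - 4Q)q_Z - (15q_Z). Setting ∂π_Z/∂q_Z = 0: 52 - 8q_Z - 4(q_L + q_A) = 0.
Larkspur's profit: π_L = (67 - 4Q)q_L - (9q_L). Setting ∂π_L/∂q_L = 0: 58 - 8q_L - 4(q_Z + q_A) = 0.
Apex's first-order condition: 48 - 8q_A - 4(q_Z + q_L) = 0.
Adding the 3 conditions: 158 − 8Q − 8Q = 0, i.e. Q = 79/8.
Back-substituting: q_Z = (52 − 79/2)/4 = 25/8, q_L = (58 − 79/2)/4 = 37/8, q_A = (48 − 79/2)/4 = 17/8.
Price P = 67 - 4·(79/8) = 55/2.
Apex's profit: (55/2 - 19)·(17/8) - 16 = 33/16.

2.06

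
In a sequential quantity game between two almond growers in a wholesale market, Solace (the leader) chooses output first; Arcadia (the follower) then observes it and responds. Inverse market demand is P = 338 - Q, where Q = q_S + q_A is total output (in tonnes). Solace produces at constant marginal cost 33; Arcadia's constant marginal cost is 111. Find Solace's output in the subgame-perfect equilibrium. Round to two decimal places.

The follower Arcadia best-responds to any q_S: π_A = (338 - Q)q_A - 111q_A.
Follower FOC: 227 - q_S - 2q_A = 0, so q_A(q_S) = (227 - q_S)/2.
The leader anticipates this reaction. Substituting into P = 338 - Q gives P = 449/2 - (1/2)q_S, so π_S = (449/2 - (1/2)q_S)q_S - 33q_S.
Maximising: ∂π_S/∂q_S = 383/2 - q_S = 0, giving q_S = 383/2.
Then q_A = (227 - 383/2)/2 = 71/4.

191.50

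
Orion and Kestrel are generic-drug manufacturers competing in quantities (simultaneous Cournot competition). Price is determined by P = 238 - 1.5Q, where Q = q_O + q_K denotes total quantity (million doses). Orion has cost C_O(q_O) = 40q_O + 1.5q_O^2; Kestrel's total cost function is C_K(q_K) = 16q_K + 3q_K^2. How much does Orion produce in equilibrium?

28

Orion's profit: π_O = (238 - 1.5Q)q_O - (40q_O + (3/2)q_O²). Setting ∂π_O/∂q_O = 0: 198 - 6q_O - (3/2)(q_K) = 0.
Kestrel's profit: π_K = (238 - 1.5Q)q_K - (16q_K + 3q_K²). Setting ∂π_K/∂q_K = 0: 222 - 9q_K - (3/2)(q_O) = 0.
Best responses: q_O = (198 - (3/2)q_K)/6, q_K = (222 - (3/2)q_O)/9.
Solving the pair: q_O = 28, q_K = 20.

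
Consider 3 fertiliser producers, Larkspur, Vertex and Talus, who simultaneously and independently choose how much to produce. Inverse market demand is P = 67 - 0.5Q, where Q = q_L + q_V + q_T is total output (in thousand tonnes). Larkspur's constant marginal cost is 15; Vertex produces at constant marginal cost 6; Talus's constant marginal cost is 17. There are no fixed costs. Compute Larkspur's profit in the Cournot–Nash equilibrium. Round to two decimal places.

Larkspur's profit: π_L = (67 - 0.5Q)q_L - (15q_L). Setting ∂π_L/∂q_L = 0: 52 - q_L - (1/2)(q_V + q_T) = 0.
Vertex's profit: π_V = (67 - 0.5Q)q_V - (6q_V). Setting ∂π_V/∂q_V = 0: 61 - q_V - (1/2)(q_L + q_T) = 0.
Talus's profit: π_T = (67 - 0.5Q)q_T - (17q_T). Setting ∂π_T/∂q_T = 0: 50 - q_T - (1/2)(q_L + q_V) = 0.
Adding the 3 first-order conditions: 163 − 2Q = 0, so Q = 163/2.
Back-substituting: q_L = (52 − 163/4)/(1/2) = 45/2, q_V = (61 − 163/4)/(1/2) = 81/2, q_T = (50 − 163/4)/(1/2) = 37/2.
Price P = 67 - (1/2)·(163/2) = 105/4.
Larkspur's profit: (105/4 - 15)·(45/2) = 253.1250.

253.13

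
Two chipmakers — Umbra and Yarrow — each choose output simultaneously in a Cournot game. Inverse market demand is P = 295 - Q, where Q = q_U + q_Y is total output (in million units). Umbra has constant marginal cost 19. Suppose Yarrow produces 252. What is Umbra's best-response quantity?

12

With the rival's output fixed at 252, Umbra's profit is π_U = (295 - 252 - q_U)q_U - (19q_U) = (43 - q_U)q_U - (19q_U).
∂π_U/∂q_U = 24 - 2q_U = 0, so q_U = 12.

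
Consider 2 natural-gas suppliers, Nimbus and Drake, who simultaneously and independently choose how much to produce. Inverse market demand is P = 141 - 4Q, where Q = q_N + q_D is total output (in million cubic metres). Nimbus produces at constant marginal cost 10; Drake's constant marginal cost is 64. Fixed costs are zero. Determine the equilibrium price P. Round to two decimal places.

71.67

Nimbus's profit: π_N = (141 - 4Q)q_N - (10q_N). Setting ∂π_N/∂q_N = 0: 131 - 8q_N - 4(q_D) = 0.
Drake's profit: π_D = (141 - 4Q)q_D - (64q_D). Setting ∂π_D/∂q_D = 0: 77 - 8q_D - 4(q_N) = 0.
Best responses: q_N = (131 - 4q_D)/8, q_D = (77 - 4q_N)/8.
Substituting one into the other gives q_N = 185/12 and q_D = 23/12.
Total output Q = 52/3, so price P = 141 - 4·(52/3) = 215/3.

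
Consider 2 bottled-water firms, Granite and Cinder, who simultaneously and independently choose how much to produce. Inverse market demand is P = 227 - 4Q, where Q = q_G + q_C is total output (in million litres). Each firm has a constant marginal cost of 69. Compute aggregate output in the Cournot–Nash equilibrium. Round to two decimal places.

26.33

A representative firm's profit is π_i = q_i(227 - 4Q) - 69q_i.
Setting ∂π_i/∂q_i = 0 with rivals' quantities fixed: 158 - 8q_i - 4q_j = 0.
With identical firms every q_j equals q_i, so q_j = q_i and 158 = 12q_i, giving q_i = 79/6.
Total output Q = 79/6 + 79/6 = 79/3.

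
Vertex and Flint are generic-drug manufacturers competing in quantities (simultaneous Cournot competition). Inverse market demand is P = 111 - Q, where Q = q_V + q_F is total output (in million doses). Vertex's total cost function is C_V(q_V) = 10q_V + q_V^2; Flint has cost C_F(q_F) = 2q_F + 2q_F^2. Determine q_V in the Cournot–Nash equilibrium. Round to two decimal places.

21.61

Vertex's profit: π_V = (111 - Q)q_V - (10q_V + q_V²). Setting ∂π_V/∂q_V = 0: 101 - 4q_V - (q_F) = 0.
Flint's profit: π_F = (111 - Q)q_F - (2q_F + 2q_F²). Setting ∂π_F/∂q_F = 0: 109 - 6q_F - (q_V) = 0.
So q_V = (101 - q_F)/4 and q_F = (109 - q_V)/6.
Substituting one into the other gives q_V = 497/23 and q_F = 335/23.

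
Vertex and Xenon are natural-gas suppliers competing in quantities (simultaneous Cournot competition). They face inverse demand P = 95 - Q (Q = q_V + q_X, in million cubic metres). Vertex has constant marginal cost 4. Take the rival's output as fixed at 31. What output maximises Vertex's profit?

With the rival's output fixed at 31, Vertex's profit is π_V = (95 - 31 - q_V)q_V - (4q_V) = (64 - q_V)q_V - (4q_V).
∂π_V/∂q_V = 60 - 2q_V = 0, so q_V = 30.

30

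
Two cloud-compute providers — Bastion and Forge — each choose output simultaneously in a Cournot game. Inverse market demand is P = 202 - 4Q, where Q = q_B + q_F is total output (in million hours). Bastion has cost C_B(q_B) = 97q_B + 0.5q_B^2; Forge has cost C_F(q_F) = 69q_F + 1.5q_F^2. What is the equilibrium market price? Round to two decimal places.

134.53

Bastion's profit: π_B = (202 - 4Q)q_B - (97q_B + (1/2)q_B²). Setting ∂π_B/∂q_B = 0: 105 - 9q_B - 4(q_F) = 0.
Forge's first-order condition: 133 - 11q_F - 4(q_B) = 0.
So q_B = (105 - 4q_F)/9 and q_F = (133 - 4q_B)/11.
Substituting one into the other gives q_B = 623/83 and q_F = 777/83.
Total output Q = 1400/83, so price P = 202 - 4·(1400/83) = 134.5301.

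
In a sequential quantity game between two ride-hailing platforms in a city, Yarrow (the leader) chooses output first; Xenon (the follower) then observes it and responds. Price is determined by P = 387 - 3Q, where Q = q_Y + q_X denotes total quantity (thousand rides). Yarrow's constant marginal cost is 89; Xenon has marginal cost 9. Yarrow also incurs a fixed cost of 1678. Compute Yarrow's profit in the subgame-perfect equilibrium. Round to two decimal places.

302.17

Solve by backward induction. Given q_Y, the follower Xenon maximises π_X = (387 - 3q_Y - 3q_X)q_X - 9q_X.
Follower FOC: 378 - 3q_Y - 6q_X = 0, so q_X(q_Y) = (378 - 3q_Y)/6.
Yarrow substitutes q_X(q_Y) into its own profit: π_Y = q_Y(387 - 3q_Y - (378 - 3q_Y)/2) - 89q_Y = (198 - (3/2)q_Y)q_Y - 89q_Y.
Leader FOC: 109 - 3q_Y = 0, so q_Y = 109/3.
Then q_X = (378 - 3·(109/3))/6 = 269/6.
Price P = 387 - 3·(487/6) = 287/2.
Yarrow's profit: (287/2 - 89)·(109/3) - 1678 = 1813/6.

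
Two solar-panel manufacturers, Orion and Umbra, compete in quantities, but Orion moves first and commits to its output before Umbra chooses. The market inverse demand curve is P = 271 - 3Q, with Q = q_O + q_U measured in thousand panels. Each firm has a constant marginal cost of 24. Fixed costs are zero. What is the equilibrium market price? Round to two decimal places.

85.75

The follower Umbra best-responds to any q_O: π_U = (271 - 3Q)q_U - 24q_U.
Follower FOC: 247 - 3q_O - 6q_U = 0, so q_U(q_O) = (247 - 3q_O)/6.
The leader anticipates this reaction. Substituting into P = 271 - 3Q gives P = 295/2 - (3/2)q_O, so π_O = (295/2 - (3/2)q_O)q_O - 24q_O.
Leader FOC: 247/2 - 3q_O = 0, so q_O = 247/6.
Then q_U = (247 - 3·(247/6))/6 = 247/12.
Total output Q = 247/4, so price P = 271 - 3·(247/4) = 343/4.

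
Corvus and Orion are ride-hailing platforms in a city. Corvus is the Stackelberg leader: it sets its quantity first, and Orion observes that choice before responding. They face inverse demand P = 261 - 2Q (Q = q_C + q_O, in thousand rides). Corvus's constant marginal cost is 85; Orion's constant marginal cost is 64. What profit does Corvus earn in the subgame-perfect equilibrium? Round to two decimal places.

The follower Orion best-responds to any q_C: π_O = (261 - 2Q)q_O - 64q_O.
Setting the follower's marginal profit to zero, 197 - 2q_C - 4q_O = 0, i.e. q_O = (197 - 2q_C)/4.
Corvus substitutes q_O(q_C) into its own profit: π_C = q_C(261 - 2q_C - (197 - 2q_C)/2) - 85q_C = (325/2 - q_C)q_C - 85q_C.
The leader's first-order condition 155/2 - 2q_C = 0 yields q_C = 155/4.
Then q_O = (197 - 2·(155/4))/4 = 239/8.
Price P = 261 - 2·(549/8) = 495/4.
Corvus's profit: (495/4 - 85)·(155/4) = 1501.5625.

1501.56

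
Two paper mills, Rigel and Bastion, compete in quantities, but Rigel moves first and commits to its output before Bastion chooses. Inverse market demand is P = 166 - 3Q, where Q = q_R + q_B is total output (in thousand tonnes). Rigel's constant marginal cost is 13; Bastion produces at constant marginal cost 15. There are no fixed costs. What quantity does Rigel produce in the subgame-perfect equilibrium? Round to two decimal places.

Solve by backward induction. Given q_R, the follower Bastion maximises π_B = (166 - 3q_R - 3q_B)q_B - 15q_B.
Follower FOC: 151 - 3q_R - 6q_B = 0, so q_B(q_R) = (151 - 3q_R)/6.
Rigel substitutes q_B(q_R) into its own profit: π_R = q_R(166 - 3q_R - (151 - 3q_R)/2) - 13q_R = (181/2 - (3/2)q_R)q_R - 13q_R.
Leader FOC: 155/2 - 3q_R = 0, so q_R = 155/6.
Then q_B = (151 - 3·(155/6))/6 = 49/4.

25.83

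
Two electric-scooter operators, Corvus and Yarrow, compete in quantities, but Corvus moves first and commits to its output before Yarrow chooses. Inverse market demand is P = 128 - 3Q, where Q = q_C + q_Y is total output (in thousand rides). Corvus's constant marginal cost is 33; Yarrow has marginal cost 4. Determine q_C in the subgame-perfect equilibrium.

11

The follower Yarrow best-responds to any q_C: π_Y = (128 - 3Q)q_Y - 4q_Y.
Setting the follower's marginal profit to zero, 124 - 3q_C - 6q_Y = 0, i.e. q_Y = (124 - 3q_C)/6.
The leader anticipates this reaction. Substituting into P = 128 - 3Q gives P = 66 - (3/2)q_C, so π_C = (66 - (3/2)q_C)q_C - 33q_C.
Leader FOC: 33 - 3q_C = 0, so q_C = 11.
Then q_Y = (124 - 3·11)/6 = 91/6.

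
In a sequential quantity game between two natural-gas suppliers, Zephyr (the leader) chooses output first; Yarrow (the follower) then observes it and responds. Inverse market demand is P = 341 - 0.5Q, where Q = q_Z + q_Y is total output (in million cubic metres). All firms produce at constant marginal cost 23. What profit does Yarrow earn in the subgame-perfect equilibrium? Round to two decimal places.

12640.50

The follower Yarrow best-responds to any q_Z: π_Y = (341 - 0.5Q)q_Y - 23q_Y.
∂π_Y/∂q_Y = 318 - (1/2)q_Z - q_Y = 0 gives the reaction function q_Y = (318 - (1/2)q_Z).
Zephyr substitutes q_Y(q_Z) into its own profit: π_Z = q_Z(341 - (1/2)q_Z - (318 - (1/2)q_Z)/2) - 23q_Z = (182 - (1/4)q_Z)q_Z - 23q_Z.
Maximising: ∂π_Z/∂q_Z = 159 - (1/2)q_Z = 0, giving q_Z = 318.
Then q_Y = (318 - (1/2)·318) = 159.
Price P = 341 - (1/2)·477 = 205/2.
Yarrow's profit: (205/2 - 23)·159 = 12640.5000.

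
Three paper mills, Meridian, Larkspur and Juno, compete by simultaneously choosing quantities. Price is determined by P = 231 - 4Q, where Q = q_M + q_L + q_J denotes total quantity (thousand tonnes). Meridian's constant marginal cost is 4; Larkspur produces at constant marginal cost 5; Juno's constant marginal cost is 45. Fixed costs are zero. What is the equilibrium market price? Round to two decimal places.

71.25

Meridian's profit: π_M = (231 - 4Q)q_M - (4q_M). Setting ∂π_M/∂q_M = 0: 227 - 8q_M - 4(q_L + q_J) = 0.
Larkspur's first-order condition: 226 - 8q_L - 4(q_M + q_J) = 0.
Juno's first-order condition: 186 - 8q_J - 4(q_M + q_L) = 0.
Summing all 3 equations gives 639 − 16Q = 0, hence Q = 639/16.
Back-substituting: q_M = (227 − 639/4)/4 = 269/16, q_L = (226 − 639/4)/4 = 265/16, q_J = (186 − 639/4)/4 = 105/16.
Total output Q = 639/16, so price P = 231 - 4·(639/16) = 285/4.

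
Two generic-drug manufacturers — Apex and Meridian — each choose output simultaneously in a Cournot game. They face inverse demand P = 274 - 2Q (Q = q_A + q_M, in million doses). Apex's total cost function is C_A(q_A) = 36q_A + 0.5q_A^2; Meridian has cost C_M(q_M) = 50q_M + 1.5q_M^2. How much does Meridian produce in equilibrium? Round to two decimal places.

20.77

Apex's profit: π_A = (274 - 2Q)q_A - (36q_A + (1/2)q_A²). Setting ∂π_A/∂q_A = 0: 238 - 5q_A - 2(q_M) = 0.
Meridian's first-order condition: 224 - 7q_M - 2(q_A) = 0.
So q_A = (238 - 2q_M)/5 and q_M = (224 - 2q_A)/7.
Solving the pair: q_A = 1218/31, q_M = 644/31.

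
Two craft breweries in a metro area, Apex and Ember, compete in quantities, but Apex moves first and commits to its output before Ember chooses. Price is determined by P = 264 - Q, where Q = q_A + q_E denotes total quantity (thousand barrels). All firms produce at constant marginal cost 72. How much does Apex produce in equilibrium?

96

The follower Ember best-responds to any q_A: π_E = (264 - Q)q_E - 72q_E.
∂π_E/∂q_E = 192 - q_A - 2q_E = 0 gives the reaction function q_E = (192 - q_A)/2.
Apex substitutes q_E(q_A) into its own profit: π_A = q_A(264 - q_A - (192 - q_A)/2) - 72q_A = (168 - (1/2)q_A)q_A - 72q_A.
The leader's first-order condition 96 - q_A = 0 yields q_A = 96.
Then q_E = (192 - 96)/2 = 48.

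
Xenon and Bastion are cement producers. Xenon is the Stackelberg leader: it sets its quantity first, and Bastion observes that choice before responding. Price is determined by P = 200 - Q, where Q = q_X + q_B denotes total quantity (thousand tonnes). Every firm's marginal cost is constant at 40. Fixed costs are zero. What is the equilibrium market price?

Solve by backward induction. Given q_X, the follower Bastion maximises π_B = (200 - q_X - q_B)q_B - 40q_B.
Follower FOC: 160 - q_X - 2q_B = 0, so q_B(q_X) = (160 - q_X)/2.
Xenon substitutes q_B(q_X) into its own profit: π_X = q_X(200 - q_X - (160 - q_X)/2) - 40q_X = (120 - (1/2)q_X)q_X - 40q_X.
Maximising: ∂π_X/∂q_X = 80 - q_X = 0, giving q_X = 80.
Then q_B = (160 - 80)/2 = 40.
Total output Q = 120, so price P = 200 - 120 = 80.

80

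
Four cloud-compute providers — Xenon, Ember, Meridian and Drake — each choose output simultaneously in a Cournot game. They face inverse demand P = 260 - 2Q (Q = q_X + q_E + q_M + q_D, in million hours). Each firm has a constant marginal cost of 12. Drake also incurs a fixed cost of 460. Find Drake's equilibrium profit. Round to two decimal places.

770.08

Each firm earns π_i = (260 - 2Q)q_i - 12q_i.
First-order condition (treating rivals' output as given): 248 - 4q_i - 2·Σ_{j≠i} q_j = 0.
By symmetry each firm produces the same amount; substituting Σ_{j≠i} q_j = 3q_i yields q_i = 248/10 = 124/5.
Price P = 260 - 2·(496/5) = 308/5.
Drake's profit: (308/5 - 12)·(124/5) - 460 = 770.0800.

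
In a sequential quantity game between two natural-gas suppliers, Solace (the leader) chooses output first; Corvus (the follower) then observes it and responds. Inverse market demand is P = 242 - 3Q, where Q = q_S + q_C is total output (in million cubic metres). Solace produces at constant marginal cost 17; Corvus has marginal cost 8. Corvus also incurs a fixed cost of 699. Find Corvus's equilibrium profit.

Solve by backward induction. Given q_S, the follower Corvus maximises π_C = (242 - 3q_S - 3q_C)q_C - 8q_C.
∂π_C/∂q_C = 234 - 3q_S - 6q_C = 0 gives the reaction function q_C = (234 - 3q_S)/6.
The leader anticipates this reaction. Substituting into P = 242 - 3Q gives P = 125 - (3/2)q_S, so π_S = (125 - (3/2)q_S)q_S - 17q_S.
The leader's first-order condition 108 - 3q_S = 0 yields q_S = 36.
Then q_C = (234 - 3·36)/6 = 21.
Price P = 242 - 3·57 = 71.
Corvus's profit: (71 - 8)·21 - 699 = 624.

624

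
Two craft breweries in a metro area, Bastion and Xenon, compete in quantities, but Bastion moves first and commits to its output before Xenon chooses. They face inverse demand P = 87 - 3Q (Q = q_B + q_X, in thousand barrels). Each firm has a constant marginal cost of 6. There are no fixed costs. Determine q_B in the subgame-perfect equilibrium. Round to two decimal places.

13.50

The follower Xenon best-responds to any q_B: π_X = (87 - 3Q)q_X - 6q_X.
Setting the follower's marginal profit to zero, 81 - 3q_B - 6q_X = 0, i.e. q_X = (81 - 3q_B)/6.
Bastion substitutes q_X(q_B) into its own profit: π_B = q_B(87 - 3q_B - (81 - 3q_B)/2) - 6q_B = (93/2 - (3/2)q_B)q_B - 6q_B.
Maximising: ∂π_B/∂q_B = 81/2 - 3q_B = 0, giving q_B = 27/2.
Then q_X = (81 - 3·(27/2))/6 = 27/4.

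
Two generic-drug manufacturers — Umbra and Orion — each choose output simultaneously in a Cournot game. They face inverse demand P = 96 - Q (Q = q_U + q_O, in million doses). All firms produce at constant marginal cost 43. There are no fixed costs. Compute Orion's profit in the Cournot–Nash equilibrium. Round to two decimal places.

A representative firm's profit is π_i = q_i(96 - Q) - 43q_i.
Setting ∂π_i/∂q_i = 0 with rivals' quantities fixed: 53 - 2q_i - q_j = 0.
By symmetry each firm produces the same amount; substituting q_j = q_i yields q_i = 53/3.
Price P = 96 - 106/3 = 182/3.
Orion's profit: (182/3 - 43)·(53/3) = 312.1111.

312.11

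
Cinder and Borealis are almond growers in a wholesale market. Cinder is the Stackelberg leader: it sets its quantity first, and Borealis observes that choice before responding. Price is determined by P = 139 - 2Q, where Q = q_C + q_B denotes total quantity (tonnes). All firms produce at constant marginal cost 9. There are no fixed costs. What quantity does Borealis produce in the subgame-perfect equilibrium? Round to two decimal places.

16.25

The follower Borealis best-responds to any q_C: π_B = (139 - 2Q)q_B - 9q_B.
∂π_B/∂q_B = 130 - 2q_C - 4q_B = 0 gives the reaction function q_B = (130 - 2q_C)/4.
Cinder substitutes q_B(q_C) into its own profit: π_C = q_C(139 - 2q_C - (130 - 2q_C)/2) - 9q_C = (74 - q_C)q_C - 9q_C.
Maximising: ∂π_C/∂q_C = 65 - 2q_C = 0, giving q_C = 65/2.
Then q_B = (130 - 2·(65/2))/4 = 65/4.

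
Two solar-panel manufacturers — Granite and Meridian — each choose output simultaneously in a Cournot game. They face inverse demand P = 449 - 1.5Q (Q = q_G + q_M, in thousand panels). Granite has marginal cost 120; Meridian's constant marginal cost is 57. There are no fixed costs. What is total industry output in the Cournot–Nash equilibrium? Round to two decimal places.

160.22

Granite's profit: π_G = (449 - 1.5Q)q_G - (120q_G). Setting ∂π_G/∂q_G = 0: 329 - 3q_G - (3/2)(q_M) = 0.
Meridian's first-order condition: 392 - 3q_M - (3/2)(q_G) = 0.
Best responses: q_G = (329 - (3/2)q_M)/3, q_M = (392 - (3/2)q_G)/3.
Solving the pair: q_G = 532/9, q_M = 910/9.
Total output Q = 532/9 + 910/9 = 1442/9.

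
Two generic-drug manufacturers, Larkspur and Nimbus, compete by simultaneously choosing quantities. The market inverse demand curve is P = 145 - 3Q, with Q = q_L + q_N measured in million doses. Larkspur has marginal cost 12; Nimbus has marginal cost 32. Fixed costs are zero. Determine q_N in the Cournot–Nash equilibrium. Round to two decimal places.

10.33

Larkspur's profit: π_L = (145 - 3Q)q_L - (12q_L). Setting ∂π_L/∂q_L = 0: 133 - 6q_L - 3(q_N) = 0.
Nimbus's profit: π_N = (145 - 3Q)q_N - (32q_N). Setting ∂π_N/∂q_N = 0: 113 - 6q_N - 3(q_L) = 0.
Best responses: q_L = (133 - 3q_N)/6, q_N = (113 - 3q_L)/6.
Solving the pair: q_L = 17, q_N = 31/3.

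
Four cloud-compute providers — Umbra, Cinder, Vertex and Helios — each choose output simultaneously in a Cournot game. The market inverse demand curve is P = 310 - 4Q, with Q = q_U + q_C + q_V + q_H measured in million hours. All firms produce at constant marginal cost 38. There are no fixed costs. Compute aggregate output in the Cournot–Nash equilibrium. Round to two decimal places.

54.40

Each firm earns π_i = (310 - 4Q)q_i - 38q_i.
Setting ∂π_i/∂q_i = 0 with rivals' quantities fixed: 272 - 8q_i - 4·Σ_{j≠i} q_j = 0.
With identical firms every q_j equals q_i, so Σ_{j≠i} q_j = 3q_i and 272 = 20q_i, giving q_i = 68/5.
Total output Q = 68/5 + 68/5 + 68/5 + 68/5 = 272/5.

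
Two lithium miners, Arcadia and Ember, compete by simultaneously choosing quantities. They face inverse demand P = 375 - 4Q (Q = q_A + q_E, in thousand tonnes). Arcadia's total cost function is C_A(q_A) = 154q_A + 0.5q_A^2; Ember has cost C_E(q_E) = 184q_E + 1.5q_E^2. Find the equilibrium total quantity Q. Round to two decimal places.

Arcadia's profit: π_A = (375 - 4Q)q_A - (154q_A + (1/2)q_A²). Setting ∂π_A/∂q_A = 0: 221 - 9q_A - 4(q_E) = 0.
Ember's first-order condition: 191 - 11q_E - 4(q_A) = 0.
Rearranging gives the reaction functions q_A = (221 - 4q_E)/9 and q_E = (191 - 4q_A)/11.
Solving the pair: q_A = 1667/83, q_E = 835/83.
Total output Q = 1667/83 + 835/83 = 30.1446.

30.14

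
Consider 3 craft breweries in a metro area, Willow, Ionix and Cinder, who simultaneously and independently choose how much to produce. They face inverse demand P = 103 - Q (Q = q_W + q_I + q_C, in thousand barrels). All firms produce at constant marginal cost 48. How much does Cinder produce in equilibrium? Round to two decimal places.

A representative firm's profit is π_i = q_i(103 - Q) - 48q_i.
First-order condition (treating rivals' output as given): 55 - 2q_i - Σ_{j≠i} q_j = 0.
By symmetry each firm produces the same amount; substituting Σ_{j≠i} q_j = 2q_i yields q_i = 55/4.

13.75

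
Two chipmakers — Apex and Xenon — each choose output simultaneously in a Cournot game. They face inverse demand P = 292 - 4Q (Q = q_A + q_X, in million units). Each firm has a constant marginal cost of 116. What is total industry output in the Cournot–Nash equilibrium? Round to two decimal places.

29.33

A representative firm's profit is π_i = q_i(292 - 4Q) - 116q_i.
First-order condition (treating rivals' output as given): 176 - 8q_i - 4q_j = 0.
By symmetry each firm produces the same amount; substituting q_j = q_i yields q_i = 176/12 = 44/3.
Total output Q = 44/3 + 44/3 = 88/3.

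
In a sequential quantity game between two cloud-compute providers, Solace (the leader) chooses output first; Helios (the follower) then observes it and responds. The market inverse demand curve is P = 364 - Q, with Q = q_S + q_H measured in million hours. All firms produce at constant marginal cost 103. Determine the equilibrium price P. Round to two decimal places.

168.25

Solve by backward induction. Given q_S, the follower Helios maximises π_H = (364 - q_S - q_H)q_H - 103q_H.
Setting the follower's marginal profit to zero, 261 - q_S - 2q_H = 0, i.e. q_H = (261 - q_S)/2.
The leader anticipates this reaction. Substituting into P = 364 - Q gives P = 467/2 - (1/2)q_S, so π_S = (467/2 - (1/2)q_S)q_S - 103q_S.
Leader FOC: 261/2 - q_S = 0, so q_S = 261/2.
Then q_H = (261 - 261/2)/2 = 261/4.
Total output Q = 783/4, so price P = 364 - 783/4 = 673/4.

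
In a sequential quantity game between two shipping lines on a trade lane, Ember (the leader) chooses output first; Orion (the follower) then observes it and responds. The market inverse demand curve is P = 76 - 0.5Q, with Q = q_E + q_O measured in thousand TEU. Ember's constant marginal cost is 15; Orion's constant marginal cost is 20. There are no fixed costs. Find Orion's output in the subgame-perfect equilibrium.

Solve by backward induction. Given q_E, the follower Orion maximises π_O = (76 - (1/2)q_E - (1/2)q_O)q_O - 20q_O.
∂π_O/∂q_O = 56 - (1/2)q_E - q_O = 0 gives the reaction function q_O = (56 - (1/2)q_E).
Ember substitutes q_O(q_E) into its own profit: π_E = q_E(76 - (1/2)q_E - (56 - (1/2)q_E)/2) - 15q_E = (48 - (1/4)q_E)q_E - 15q_E.
Maximising: ∂π_E/∂q_E = 33 - (1/2)q_E = 0, giving q_E = 66.
Then q_O = (56 - (1/2)·66) = 23.

23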